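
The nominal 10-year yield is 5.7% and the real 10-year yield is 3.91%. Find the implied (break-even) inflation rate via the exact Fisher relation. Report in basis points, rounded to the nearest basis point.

172 basis points

(1 + π) = (1 + i)/(1 + r) = 1.05700 / 1.03910 = 1.017226
Break-even inflation = 1.017226 − 1 → 172 basis points.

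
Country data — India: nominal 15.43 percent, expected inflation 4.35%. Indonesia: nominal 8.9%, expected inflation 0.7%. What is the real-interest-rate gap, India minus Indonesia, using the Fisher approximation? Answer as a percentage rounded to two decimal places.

2.88%

India: 15.43% − 4.35% = 11.080%
Indonesia: 8.9% − 0.7% = 8.200%
Differential = 2.880% → 2.88%.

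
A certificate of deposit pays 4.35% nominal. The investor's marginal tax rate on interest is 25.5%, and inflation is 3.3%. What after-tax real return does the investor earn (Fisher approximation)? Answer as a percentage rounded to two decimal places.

After-tax nominal return = 4.35% × (1 − 0.255) = 3.24075%.
r ≈ 3.24075% − 3.3% → -0.06%.

-0.06%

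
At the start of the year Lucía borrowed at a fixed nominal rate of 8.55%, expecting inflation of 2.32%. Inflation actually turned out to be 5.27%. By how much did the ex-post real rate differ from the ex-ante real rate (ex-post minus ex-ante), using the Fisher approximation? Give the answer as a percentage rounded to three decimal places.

-2.950%

Ex-ante: 8.55% − 2.32% = 6.230%
Ex-post: 8.55% − 5.27% = 3.280%
Difference (ex-post − ex-ante) = -2.9500% → -2.950%.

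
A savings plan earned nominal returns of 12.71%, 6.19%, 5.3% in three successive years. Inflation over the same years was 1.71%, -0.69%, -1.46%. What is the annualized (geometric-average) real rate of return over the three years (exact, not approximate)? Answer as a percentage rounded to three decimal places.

8.185%

Nominal growth factor = 1.1271 × 1.0619 × 1.0530 = 1.26030147
Price-level growth factor = 1.0171 × 0.9931 × 0.9854 = 0.99533481
Real growth factor = 1.26030147 / 0.99533481 = 1.26620857
Annualized real rate = 1.26620857^(1/3) − 1 = 8.1853% → 8.185%.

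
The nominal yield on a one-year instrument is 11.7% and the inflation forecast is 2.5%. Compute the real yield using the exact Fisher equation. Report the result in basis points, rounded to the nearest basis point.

898 basis points

By the Fisher identity, 1 + r = (1 + i)/(1 + π).
1 + r = 1.11700 / 1.02500 = 1.089756
r = 1.089756 − 1 = 8.9756%, i.e. 898 basis points.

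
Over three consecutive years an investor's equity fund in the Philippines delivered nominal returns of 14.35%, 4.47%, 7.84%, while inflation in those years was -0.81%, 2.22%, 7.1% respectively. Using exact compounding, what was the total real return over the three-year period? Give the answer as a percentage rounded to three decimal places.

18.635%

Compound the nominal returns: 1.1435 × 1.0447 × 1.0784 = 1.288272.
Compound inflation: 0.9919 × 1.0222 × 1.0710 = 1.085909.
Deflate: 1.288272 / 1.085909 = 1.186354.
Total real return = 1.186354 − 1 → 18.635%.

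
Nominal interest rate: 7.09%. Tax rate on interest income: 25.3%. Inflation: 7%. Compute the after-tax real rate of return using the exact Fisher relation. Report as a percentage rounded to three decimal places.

-1.592%

After-tax nominal return = 7.09% × (1 − 0.253) = 5.29623%.
1 + r = 1.0529623 / 1.07000 = 0.984077
After-tax real rate = 0.984077 − 1 → -1.592%.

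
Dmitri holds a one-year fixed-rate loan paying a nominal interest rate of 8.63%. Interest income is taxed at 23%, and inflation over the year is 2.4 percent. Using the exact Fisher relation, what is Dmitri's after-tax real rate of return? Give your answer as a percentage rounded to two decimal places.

After-tax nominal return = 8.63% × (1 − 0.23) = 6.6451%.
1 + r = 1.066451 / 1.02400 = 1.041456
After-tax real rate = 1.041456 − 1 → 4.15%.

4.15%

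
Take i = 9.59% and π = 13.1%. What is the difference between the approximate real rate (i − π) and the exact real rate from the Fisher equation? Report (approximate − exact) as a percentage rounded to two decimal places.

-0.41%

Approximate: r ≈ 9.590% − 13.100% = -3.5100%
Exact: (1 + 0.0959)/(1 + 0.1310) − 1 = -3.1034%
Error = -3.5100% − (-3.1034%) = -0.4066% → -0.41%.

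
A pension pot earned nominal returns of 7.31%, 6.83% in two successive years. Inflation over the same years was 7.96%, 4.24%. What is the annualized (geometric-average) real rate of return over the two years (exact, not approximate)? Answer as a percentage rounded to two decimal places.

Compound the nominal returns: 1.0731 × 1.0683 = 1.14639273.
Compound inflation: 1.0796 × 1.0424 = 1.12537504.
Deflate: 1.14639273 / 1.12537504 = 1.01867617.
Annualized real rate = 1.01867617^(1/2) − 1 = 0.9295% → 0.93%.

0.93%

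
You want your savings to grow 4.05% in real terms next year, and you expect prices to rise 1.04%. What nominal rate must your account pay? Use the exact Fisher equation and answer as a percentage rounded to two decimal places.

(1 + i) = (1 + r)(1 + π) = 1.04050 × 1.01040 = 1.0513212
i = 1.0513212 − 1, so the required nominal rate is 5.13%.

5.13%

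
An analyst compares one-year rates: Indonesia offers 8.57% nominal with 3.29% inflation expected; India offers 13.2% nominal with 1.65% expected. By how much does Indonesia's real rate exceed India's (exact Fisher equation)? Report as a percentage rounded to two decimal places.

Indonesia: (1 + 0.0857)/(1 + 0.0329) − 1 = 5.1118%
India: (1 + 0.1320)/(1 + 0.0165) − 1 = 11.3625%
Differential = 5.1118% − 11.3625% = -6.2507% → -6.25%.

-6.25%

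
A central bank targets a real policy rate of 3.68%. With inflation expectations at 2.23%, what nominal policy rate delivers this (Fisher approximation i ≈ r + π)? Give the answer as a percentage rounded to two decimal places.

i ≈ r + π = 3.68% + 2.23% = 5.91%.

5.91%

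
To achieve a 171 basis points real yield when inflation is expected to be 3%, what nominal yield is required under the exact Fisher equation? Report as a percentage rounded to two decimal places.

4.76%

(1 + i) = (1 + r)(1 + π) = 1.01710 × 1.03000 = 1.047613
i = 1.047613 − 1, so the required nominal rate is 4.76%.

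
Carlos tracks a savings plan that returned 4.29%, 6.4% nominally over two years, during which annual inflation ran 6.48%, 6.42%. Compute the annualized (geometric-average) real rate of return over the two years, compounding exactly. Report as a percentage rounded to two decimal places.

Compound the nominal returns: 1.0429 × 1.0640 = 1.10964560.
Compound inflation: 1.0648 × 1.0642 = 1.13316016.
Deflate: 1.10964560 / 1.13316016 = 0.97924869.
Annualized real rate = 0.97924869^(1/2) − 1 = -1.0430% → -1.04%.

-1.04%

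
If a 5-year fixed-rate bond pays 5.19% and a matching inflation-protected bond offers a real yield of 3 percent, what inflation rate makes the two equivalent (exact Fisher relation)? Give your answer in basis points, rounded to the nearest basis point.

(1 + π) = (1 + i)/(1 + r) = 1.05190 / 1.03000 = 1.021262
Break-even inflation = 1.021262 − 1 → 213 basis points.

213 basis points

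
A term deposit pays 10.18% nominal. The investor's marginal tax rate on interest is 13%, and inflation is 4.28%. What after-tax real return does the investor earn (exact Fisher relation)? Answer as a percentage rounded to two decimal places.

After-tax nominal return = 10.18% × (1 − 0.13) = 8.8566%.
1 + r = 1.088566 / 1.04280 = 1.043888
After-tax real rate = 1.043888 − 1 → 4.39%.

4.39%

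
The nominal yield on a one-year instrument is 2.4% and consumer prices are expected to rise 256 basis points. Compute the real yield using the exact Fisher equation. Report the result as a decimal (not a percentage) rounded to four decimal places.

-0.0016

By the Fisher equation, 1 + r = (1 + i)/(1 + π).
1 + r = 1.02400 / 1.02560 = 0.998440
r = 0.998440 − 1 = -0.1560%, i.e. -0.0016.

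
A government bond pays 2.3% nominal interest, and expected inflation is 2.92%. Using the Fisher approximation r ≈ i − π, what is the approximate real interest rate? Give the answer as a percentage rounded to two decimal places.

r ≈ i − π = 2.3% − 2.92% = -0.62%.

-0.62%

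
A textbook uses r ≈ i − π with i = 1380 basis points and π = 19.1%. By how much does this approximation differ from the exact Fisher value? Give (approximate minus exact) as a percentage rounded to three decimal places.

Approximate: r ≈ 13.800% − 19.100% = -5.3000%
Exact: (1 + 0.1380)/(1 + 0.1910) − 1 = -4.4500%
Error = -5.3000% − (-4.4500%) = -0.8500% → -0.850%.

-0.850%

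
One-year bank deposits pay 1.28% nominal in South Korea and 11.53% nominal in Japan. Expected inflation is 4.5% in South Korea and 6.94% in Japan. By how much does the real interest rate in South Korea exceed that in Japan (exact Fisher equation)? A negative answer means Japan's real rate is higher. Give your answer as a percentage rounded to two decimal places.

-7.37%

South Korea: (1 + 0.0128)/(1 + 0.0450) − 1 = -3.0813%
Japan: (1 + 0.1153)/(1 + 0.0694) − 1 = 4.2921%
Differential = -3.0813% − 4.2921% = -7.3735% → -7.37%.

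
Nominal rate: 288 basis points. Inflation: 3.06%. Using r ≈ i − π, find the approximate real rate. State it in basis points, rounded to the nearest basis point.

r ≈ i − π = 2.88% − 3.06% = -18 basis points.

-18 basis points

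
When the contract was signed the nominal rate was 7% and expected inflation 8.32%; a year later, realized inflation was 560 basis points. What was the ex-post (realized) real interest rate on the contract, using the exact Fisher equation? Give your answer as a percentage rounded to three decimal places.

Ex-post: (1 + 0.0700)/(1 + 0.0560) − 1 = 1.3258%
So the realized real rate is 1.326%.

1.326%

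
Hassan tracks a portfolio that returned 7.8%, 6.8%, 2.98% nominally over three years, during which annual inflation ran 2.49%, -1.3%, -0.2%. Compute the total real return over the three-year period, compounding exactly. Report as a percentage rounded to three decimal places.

Nominal growth factor = 1.0780 × 1.0680 × 1.0298 = 1.185613
Price-level growth factor = 1.0249 × 0.9870 × 0.9980 = 1.009553
Real growth factor = 1.185613 / 1.009553 = 1.174394
Total real return = 1.174394 − 1 → 17.439%.

17.439%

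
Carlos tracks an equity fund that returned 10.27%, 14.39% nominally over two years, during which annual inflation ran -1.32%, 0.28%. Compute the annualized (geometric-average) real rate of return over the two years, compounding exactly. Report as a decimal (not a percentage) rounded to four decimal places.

Compound the nominal returns: 1.1027 × 1.1439 = 1.26137853.
Compound inflation: 0.9868 × 1.0028 = 0.98956304.
Deflate: 1.26137853 / 0.98956304 = 1.27468234.
Annualized real rate = 1.27468234^(1/2) − 1 = 12.9018% → 0.1290.

0.1290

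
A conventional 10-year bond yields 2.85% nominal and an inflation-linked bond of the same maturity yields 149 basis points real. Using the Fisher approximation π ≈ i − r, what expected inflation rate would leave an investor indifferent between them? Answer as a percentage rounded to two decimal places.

1.36%

π ≈ i − r = 2.85% − 1.49% → 1.36%.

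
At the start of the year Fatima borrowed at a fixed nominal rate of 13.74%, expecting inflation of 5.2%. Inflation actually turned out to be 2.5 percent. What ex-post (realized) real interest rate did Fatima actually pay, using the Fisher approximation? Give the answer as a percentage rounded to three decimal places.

Ex-post: 13.74% − 2.5% = 11.240%
So the realized real rate is 11.240%.

11.240%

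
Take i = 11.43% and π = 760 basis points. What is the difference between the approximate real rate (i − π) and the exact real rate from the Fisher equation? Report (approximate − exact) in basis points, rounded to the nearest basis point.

27 basis points

Approximate: r ≈ 11.430% − 7.600% = 3.8300%
Exact: (1 + 0.1143)/(1 + 0.0760) − 1 = 3.5595%
Error = 3.8300% − 3.5595% = 0.2705% → 27 basis points.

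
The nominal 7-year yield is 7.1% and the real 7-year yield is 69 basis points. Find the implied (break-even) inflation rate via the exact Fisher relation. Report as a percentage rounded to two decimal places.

6.37%

(1 + π) = (1 + i)/(1 + r) = 1.07100 / 1.00690 = 1.063661
Break-even inflation = 1.063661 − 1 → 6.37%.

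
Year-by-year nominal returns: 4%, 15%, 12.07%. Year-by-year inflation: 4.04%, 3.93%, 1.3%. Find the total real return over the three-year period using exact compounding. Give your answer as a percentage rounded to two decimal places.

Nominal growth factor = 1.0400 × 1.1500 × 1.1207 = 1.340357
Price-level growth factor = 1.0404 × 1.0393 × 1.0130 = 1.095344
Real growth factor = 1.340357 / 1.095344 = 1.223686
Total real return = 1.223686 − 1 → 22.37%.

22.37%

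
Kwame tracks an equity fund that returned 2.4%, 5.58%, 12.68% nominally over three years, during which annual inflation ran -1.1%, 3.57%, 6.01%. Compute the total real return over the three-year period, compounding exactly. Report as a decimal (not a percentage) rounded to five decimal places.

Compound the nominal returns: 1.0240 × 1.0558 × 1.1268 = 1.218228.
Compound inflation: 0.9890 × 1.0357 × 1.0601 = 1.085868.
Deflate: 1.218228 / 1.085868 = 1.121893.
Total real return = 1.121893 − 1 → 0.12189.

0.12189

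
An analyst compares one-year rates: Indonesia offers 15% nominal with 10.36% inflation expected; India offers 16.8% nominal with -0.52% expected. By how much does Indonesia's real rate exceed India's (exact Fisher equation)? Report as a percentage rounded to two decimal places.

Indonesia: (1 + 0.1500)/(1 + 0.1036) − 1 = 4.2044%
India: (1 + 0.1680)/(1 − 0.0052) − 1 = 17.4105%
Differential = 4.2044% − 17.4105% = -13.2061% → -13.21%.

-13.21%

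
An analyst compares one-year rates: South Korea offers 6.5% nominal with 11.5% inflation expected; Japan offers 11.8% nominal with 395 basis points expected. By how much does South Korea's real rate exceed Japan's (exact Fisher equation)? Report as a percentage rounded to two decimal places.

South Korea: (1 + 0.0650)/(1 + 0.1150) − 1 = -4.4843%
Japan: (1 + 0.1180)/(1 + 0.0395) − 1 = 7.5517%
Differential = -4.4843% − 7.5517% = -12.0360% → -12.04%.

-12.04%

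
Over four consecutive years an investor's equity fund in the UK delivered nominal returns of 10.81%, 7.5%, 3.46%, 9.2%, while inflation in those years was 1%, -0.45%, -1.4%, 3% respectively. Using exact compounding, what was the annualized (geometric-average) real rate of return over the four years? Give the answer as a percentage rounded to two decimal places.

7.15%

Nominal growth factor = 1.1081 × 1.0750 × 1.0346 × 1.0920 = 1.34580622
Price-level growth factor = 1.0100 × 0.9955 × 0.9860 × 1.0300 = 1.02111999
Real growth factor = 1.34580622 / 1.02111999 = 1.31797069
Annualized real rate = 1.31797069^(1/4) − 1 = 7.1461% → 7.15%.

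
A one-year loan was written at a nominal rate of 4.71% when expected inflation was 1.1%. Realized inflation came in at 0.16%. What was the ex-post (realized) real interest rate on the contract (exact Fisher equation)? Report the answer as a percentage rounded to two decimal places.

Ex-post: (1 + 0.0471)/(1 + 0.0016) − 1 = 4.5427%
So the realized real rate is 4.54%.

4.54%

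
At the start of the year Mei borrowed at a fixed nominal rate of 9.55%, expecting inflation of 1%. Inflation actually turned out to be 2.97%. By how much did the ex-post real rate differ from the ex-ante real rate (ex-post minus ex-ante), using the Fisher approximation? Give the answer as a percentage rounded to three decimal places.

Ex-ante: 9.55% − 1% = 8.550%
Ex-post: 9.55% − 2.97% = 6.580%
Difference (ex-post − ex-ante) = -1.9700% → -1.970%.

-1.970%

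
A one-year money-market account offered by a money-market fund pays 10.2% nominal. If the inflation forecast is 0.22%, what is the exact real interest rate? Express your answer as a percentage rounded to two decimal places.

9.96%

By the Fisher equation, 1 + r = (1 + i)/(1 + π).
1 + r = 1.10200 / 1.00220 = 1.099581
r = 1.099581 − 1 = 9.9581%, i.e. 9.96%.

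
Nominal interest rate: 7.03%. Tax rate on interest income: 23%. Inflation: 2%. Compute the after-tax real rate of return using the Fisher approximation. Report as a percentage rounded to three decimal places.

3.413%

After-tax nominal return = 7.03% × (1 − 0.23) = 5.4131%.
r ≈ 5.4131% − 2% → 3.413%.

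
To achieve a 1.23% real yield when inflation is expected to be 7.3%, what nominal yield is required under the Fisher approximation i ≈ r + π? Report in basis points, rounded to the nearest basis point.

853 basis points

i ≈ r + π = 1.23% + 7.3% = 853 basis points.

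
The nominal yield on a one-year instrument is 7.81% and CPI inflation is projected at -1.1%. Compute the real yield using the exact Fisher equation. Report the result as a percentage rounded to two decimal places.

By the Fisher identity, 1 + r = (1 + i)/(1 + π).
1 + r = 1.07810 / 0.98900 = 1.090091
r = 1.090091 − 1 = 9.0091%, i.e. 9.01%.

9.01%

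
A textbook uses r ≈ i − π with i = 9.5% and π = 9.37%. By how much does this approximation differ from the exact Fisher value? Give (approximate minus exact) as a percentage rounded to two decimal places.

Approximate: r ≈ 9.500% − 9.370% = 0.1300%
Exact: (1 + 0.0950)/(1 + 0.0937) − 1 = 0.1189%
Error = 0.1300% − 0.1189% = 0.0111% → 0.01%.

0.01%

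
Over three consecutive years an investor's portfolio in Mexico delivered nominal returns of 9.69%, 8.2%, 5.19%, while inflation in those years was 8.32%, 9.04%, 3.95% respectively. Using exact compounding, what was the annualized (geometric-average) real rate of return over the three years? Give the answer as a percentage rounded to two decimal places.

0.56%

Nominal growth factor = 1.0969 × 1.0820 × 1.0519 = 1.24844310
Price-level growth factor = 1.0832 × 1.0904 × 1.0395 = 1.22777557
Real growth factor = 1.24844310 / 1.22777557 = 1.01683331
Annualized real rate = 1.01683331^(1/3) − 1 = 0.5580% → 0.56%.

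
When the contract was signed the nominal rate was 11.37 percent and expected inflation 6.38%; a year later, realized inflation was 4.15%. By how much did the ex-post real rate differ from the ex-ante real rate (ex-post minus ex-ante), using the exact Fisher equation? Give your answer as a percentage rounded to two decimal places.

Ex-ante: (1 + 0.1137)/(1 + 0.0638) − 1 = 4.6907%
Ex-post: (1 + 0.1137)/(1 + 0.0415) − 1 = 6.9323%
Difference (ex-post − ex-ante) = 2.2416% → 2.24%.

2.24%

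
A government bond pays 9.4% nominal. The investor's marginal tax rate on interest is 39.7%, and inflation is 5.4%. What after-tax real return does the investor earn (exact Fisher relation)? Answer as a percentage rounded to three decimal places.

0.254%

After-tax nominal return = 9.4% × (1 − 0.397) = 5.6682%.
1 + r = 1.056682 / 1.05400 = 1.0025446
After-tax real rate = 1.0025446 − 1 → 0.254%.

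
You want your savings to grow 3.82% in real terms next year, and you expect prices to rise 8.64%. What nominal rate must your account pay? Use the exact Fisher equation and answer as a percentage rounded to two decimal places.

(1 + i) = (1 + r)(1 + π) = 1.03820 × 1.08640 = 1.12790048
i = 1.12790048 − 1, so the required nominal rate is 12.79%.

12.79%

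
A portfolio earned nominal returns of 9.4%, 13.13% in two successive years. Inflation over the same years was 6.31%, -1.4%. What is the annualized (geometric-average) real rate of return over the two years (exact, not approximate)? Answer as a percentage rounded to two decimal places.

Nominal growth factor = 1.0940 × 1.1313 = 1.23764220
Price-level growth factor = 1.0631 × 0.9860 = 1.04821660
Real growth factor = 1.23764220 / 1.04821660 = 1.18071227
Annualized real rate = 1.18071227^(1/2) − 1 = 8.6606% → 8.66%.

8.66%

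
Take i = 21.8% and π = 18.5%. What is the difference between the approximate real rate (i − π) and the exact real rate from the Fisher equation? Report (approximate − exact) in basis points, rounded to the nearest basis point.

52 basis points

Approximate: r ≈ 21.800% − 18.500% = 3.3000%
Exact: (1 + 0.2180)/(1 + 0.1850) − 1 = 2.7848%
Error = 3.3000% − 2.7848% = 0.5152% → 52 basis points.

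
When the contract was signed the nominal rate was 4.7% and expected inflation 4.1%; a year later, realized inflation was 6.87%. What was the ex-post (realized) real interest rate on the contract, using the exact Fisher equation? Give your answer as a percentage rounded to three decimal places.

-2.031%

Ex-post: (1 + 0.0470)/(1 + 0.0687) − 1 = -2.030504%
So the realized real rate is -2.031%.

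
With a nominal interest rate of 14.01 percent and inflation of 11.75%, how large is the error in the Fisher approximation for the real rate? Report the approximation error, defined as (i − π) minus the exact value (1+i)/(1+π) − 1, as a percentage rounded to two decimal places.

Approximate: r ≈ 14.010% − 11.750% = 2.2600%
Exact: (1 + 0.1401)/(1 + 0.1175) − 1 = 2.0224%
Error = 2.2600% − 2.0224% = 0.2376% → 0.24%.

0.24%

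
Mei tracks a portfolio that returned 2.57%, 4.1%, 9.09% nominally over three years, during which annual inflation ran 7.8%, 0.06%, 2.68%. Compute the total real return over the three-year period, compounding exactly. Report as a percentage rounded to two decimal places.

Compound the nominal returns: 1.0257 × 1.0410 × 1.0909 = 1.164813.
Compound inflation: 1.0780 × 1.0006 × 1.0268 = 1.107555.
Deflate: 1.164813 / 1.107555 = 1.051698.
Total real return = 1.051698 − 1 → 5.17%.

5.17%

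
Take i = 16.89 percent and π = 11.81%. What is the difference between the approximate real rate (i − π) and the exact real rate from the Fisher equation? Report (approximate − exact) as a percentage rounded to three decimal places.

Approximate: r ≈ 16.890% − 11.810% = 5.0800%
Exact: (1 + 0.1689)/(1 + 0.1181) − 1 = 4.5434%
Error = 5.0800% − 4.5434% = 0.5366% → 0.537%.

0.537%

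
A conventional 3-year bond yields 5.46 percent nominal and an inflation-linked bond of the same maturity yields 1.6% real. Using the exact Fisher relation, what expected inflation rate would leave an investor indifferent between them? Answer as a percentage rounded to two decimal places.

3.80%

(1 + π) = (1 + i)/(1 + r) = 1.05460 / 1.01600 = 1.037992
Break-even inflation = 1.037992 − 1 → 3.80%.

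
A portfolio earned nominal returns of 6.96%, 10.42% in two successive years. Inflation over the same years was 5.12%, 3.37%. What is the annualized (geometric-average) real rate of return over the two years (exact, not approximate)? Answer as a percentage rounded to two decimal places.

Compound the nominal returns: 1.0696 × 1.1042 = 1.18105232.
Compound inflation: 1.0512 × 1.0337 = 1.08662544.
Deflate: 1.18105232 / 1.08662544 = 1.08689920.
Annualized real rate = 1.08689920^(1/2) − 1 = 4.2545% → 4.25%.

4.25%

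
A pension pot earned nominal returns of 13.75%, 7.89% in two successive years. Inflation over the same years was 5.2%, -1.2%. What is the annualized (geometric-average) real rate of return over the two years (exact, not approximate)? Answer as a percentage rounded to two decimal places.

8.66%

Compound the nominal returns: 1.1375 × 1.0789 = 1.22724875.
Compound inflation: 1.0520 × 0.9880 = 1.03937600.
Deflate: 1.22724875 / 1.03937600 = 1.18075533.
Annualized real rate = 1.18075533^(1/2) − 1 = 8.6626% → 8.66%.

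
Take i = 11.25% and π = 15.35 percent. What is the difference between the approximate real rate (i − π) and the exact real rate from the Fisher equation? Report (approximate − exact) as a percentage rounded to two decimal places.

-0.55%

Approximate: r ≈ 11.250% − 15.350% = -4.1000%
Exact: (1 + 0.1125)/(1 + 0.1535) − 1 = -3.5544%
Error = -4.1000% − (-3.5544%) = -0.5456% → -0.55%.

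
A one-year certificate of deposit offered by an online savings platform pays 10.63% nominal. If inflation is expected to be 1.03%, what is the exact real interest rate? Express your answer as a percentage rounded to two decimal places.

9.50%

1 + r = 1.10630 / 1.01030 = 1.095021
r = 1.095021 − 1 = 9.5021%, i.e. 9.50%.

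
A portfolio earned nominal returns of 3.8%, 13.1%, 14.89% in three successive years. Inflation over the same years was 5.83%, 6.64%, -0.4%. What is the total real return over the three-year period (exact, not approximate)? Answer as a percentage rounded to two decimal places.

19.99%

Compound the nominal returns: 1.0380 × 1.1310 × 1.1489 = 1.348783.
Compound inflation: 1.0583 × 1.0664 × 0.9960 = 1.124057.
Deflate: 1.348783 / 1.124057 = 1.199924.
Total real return = 1.199924 − 1 → 19.99%.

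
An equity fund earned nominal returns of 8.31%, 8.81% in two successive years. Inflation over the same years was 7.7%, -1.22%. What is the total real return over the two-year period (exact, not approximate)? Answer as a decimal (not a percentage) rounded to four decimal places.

Nominal growth factor = 1.0831 × 1.0881 = 1.178521
Price-level growth factor = 1.0770 × 0.9878 = 1.063861
Real growth factor = 1.178521 / 1.063861 = 1.107778
Total real return = 1.107778 − 1 → 0.1078.

0.1078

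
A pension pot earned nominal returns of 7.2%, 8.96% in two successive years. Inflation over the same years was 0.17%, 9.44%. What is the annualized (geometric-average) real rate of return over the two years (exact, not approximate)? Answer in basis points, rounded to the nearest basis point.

322 basis points

Nominal growth factor = 1.0720 × 1.0896 = 1.16805120
Price-level growth factor = 1.0017 × 1.0944 = 1.09626048
Real growth factor = 1.16805120 / 1.09626048 = 1.06548692
Annualized real rate = 1.06548692^(1/2) − 1 = 3.2224% → 322 basis points.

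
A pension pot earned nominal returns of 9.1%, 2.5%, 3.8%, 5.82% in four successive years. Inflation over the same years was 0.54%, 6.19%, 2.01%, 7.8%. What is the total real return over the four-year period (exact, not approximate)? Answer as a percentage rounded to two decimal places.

4.62%

Compound the nominal returns: 1.0910 × 1.0250 × 1.0380 × 1.0582 = 1.228326.
Compound inflation: 1.0054 × 1.0619 × 1.0201 × 1.0780 = 1.174043.
Deflate: 1.228326 / 1.174043 = 1.046236.
Total real return = 1.046236 − 1 → 4.62%.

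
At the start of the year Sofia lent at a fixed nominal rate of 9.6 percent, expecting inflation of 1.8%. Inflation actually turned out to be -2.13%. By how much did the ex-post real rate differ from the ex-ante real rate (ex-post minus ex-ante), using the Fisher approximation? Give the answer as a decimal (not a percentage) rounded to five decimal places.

0.03930

Ex-ante: 9.6% − 1.8% = 7.800%
Ex-post: 9.6% − (-2.13%) = 11.730%
Difference (ex-post − ex-ante) = 3.9300% → 0.03930.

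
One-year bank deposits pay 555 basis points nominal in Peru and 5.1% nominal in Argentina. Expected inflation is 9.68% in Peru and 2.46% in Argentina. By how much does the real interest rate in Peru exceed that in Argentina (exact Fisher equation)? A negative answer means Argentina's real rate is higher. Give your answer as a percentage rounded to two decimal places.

-6.34%

Peru: (1 + 0.0555)/(1 + 0.0968) − 1 = -3.7655%
Argentina: (1 + 0.0510)/(1 + 0.0246) − 1 = 2.5766%
Differential = -3.7655% − 2.5766% = -6.3421% → -6.34%.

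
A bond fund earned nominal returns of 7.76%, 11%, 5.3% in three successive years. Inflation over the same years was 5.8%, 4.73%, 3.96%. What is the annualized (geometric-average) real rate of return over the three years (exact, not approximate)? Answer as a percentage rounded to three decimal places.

3.022%

Compound the nominal returns: 1.0776 × 1.1100 × 1.0530 = 1.25953121.
Compound inflation: 1.0580 × 1.0473 × 1.0396 = 1.15192192.
Deflate: 1.25953121 / 1.15192192 = 1.09341717.
Annualized real rate = 1.09341717^(1/3) − 1 = 3.0217% → 3.022%.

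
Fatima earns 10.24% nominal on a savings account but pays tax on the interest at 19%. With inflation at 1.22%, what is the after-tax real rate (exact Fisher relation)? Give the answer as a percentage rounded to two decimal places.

After-tax nominal return = 10.24% × (1 − 0.19) = 8.2944%.
1 + r = 1.082944 / 1.01220 = 1.069891
After-tax real rate = 1.069891 − 1 → 6.99%.

6.99%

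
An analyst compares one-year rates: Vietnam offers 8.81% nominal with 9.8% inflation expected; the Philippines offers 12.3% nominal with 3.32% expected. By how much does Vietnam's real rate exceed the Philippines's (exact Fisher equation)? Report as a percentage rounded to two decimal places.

-9.59%

Vietnam: (1 + 0.0881)/(1 + 0.0980) − 1 = -0.9016%
The Philippines: (1 + 0.1230)/(1 + 0.0332) − 1 = 8.6914%
Differential = -0.9016% − 8.6914% = -9.5931% → -9.59%.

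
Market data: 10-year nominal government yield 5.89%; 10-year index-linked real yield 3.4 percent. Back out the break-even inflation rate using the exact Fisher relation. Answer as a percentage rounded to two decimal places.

2.41%

(1 + π) = (1 + i)/(1 + r) = 1.05890 / 1.03400 = 1.024081
Break-even inflation = 1.024081 − 1 → 2.41%.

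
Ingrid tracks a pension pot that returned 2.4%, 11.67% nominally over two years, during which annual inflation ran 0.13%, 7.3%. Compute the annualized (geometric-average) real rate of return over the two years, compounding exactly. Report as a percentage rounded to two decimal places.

Compound the nominal returns: 1.0240 × 1.1167 = 1.14350080.
Compound inflation: 1.0013 × 1.0730 = 1.07439490.
Deflate: 1.14350080 / 1.07439490 = 1.06432076.
Annualized real rate = 1.06432076^(1/2) − 1 = 3.1659% → 3.17%.

3.17%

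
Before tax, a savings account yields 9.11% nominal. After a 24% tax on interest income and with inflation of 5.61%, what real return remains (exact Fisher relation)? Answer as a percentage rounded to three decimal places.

After-tax nominal return = 9.11% × (1 − 0.24) = 6.9236%.
1 + r = 1.069236 / 1.05610 = 1.012438
After-tax real rate = 1.012438 − 1 → 1.244%.

1.244%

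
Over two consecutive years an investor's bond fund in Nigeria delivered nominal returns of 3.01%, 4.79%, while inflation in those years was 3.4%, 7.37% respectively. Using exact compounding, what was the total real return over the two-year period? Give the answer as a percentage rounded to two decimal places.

Compound the nominal returns: 1.0301 × 1.0479 = 1.079442.
Compound inflation: 1.0340 × 1.0737 = 1.110206.
Deflate: 1.079442 / 1.110206 = 0.972290.
Total real return = 0.972290 − 1 → -2.77%.

-2.77%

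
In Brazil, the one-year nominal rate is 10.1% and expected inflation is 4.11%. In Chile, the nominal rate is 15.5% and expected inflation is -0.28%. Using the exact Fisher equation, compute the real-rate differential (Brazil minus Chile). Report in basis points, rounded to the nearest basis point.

-1007 basis points

Brazil: (1 + 0.1010)/(1 + 0.0411) − 1 = 5.7535%
Chile: (1 + 0.1550)/(1 − 0.0028) − 1 = 15.8243%
Differential = 5.7535% − 15.8243% = -10.0708% → -1007 basis points.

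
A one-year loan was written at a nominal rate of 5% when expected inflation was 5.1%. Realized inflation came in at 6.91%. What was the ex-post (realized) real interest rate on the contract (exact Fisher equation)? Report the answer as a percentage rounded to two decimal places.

-1.79%

Ex-post: (1 + 0.0500)/(1 + 0.0691) − 1 = -1.7865%
So the realized real rate is -1.79%.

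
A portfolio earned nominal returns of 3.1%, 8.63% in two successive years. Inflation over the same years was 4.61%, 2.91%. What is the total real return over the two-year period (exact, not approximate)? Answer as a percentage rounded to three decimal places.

Nominal growth factor = 1.0310 × 1.0863 = 1.119975
Price-level growth factor = 1.0461 × 1.0291 = 1.076542
Real growth factor = 1.119975 / 1.076542 = 1.040346
Total real return = 1.040346 − 1 → 4.035%.

4.035%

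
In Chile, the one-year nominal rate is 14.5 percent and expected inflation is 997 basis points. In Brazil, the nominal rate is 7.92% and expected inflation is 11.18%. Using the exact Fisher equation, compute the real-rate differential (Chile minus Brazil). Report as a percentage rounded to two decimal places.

Chile: (1 + 0.1450)/(1 + 0.0997) − 1 = 4.1193%
Brazil: (1 + 0.0792)/(1 + 0.1118) − 1 = -2.9322%
Differential = 4.1193% − (-2.9322%) = 7.0515% → 7.05%.

7.05%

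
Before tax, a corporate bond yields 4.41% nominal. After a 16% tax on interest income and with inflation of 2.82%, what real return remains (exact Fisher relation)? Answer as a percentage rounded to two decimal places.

0.86%

After-tax nominal return = 4.41% × (1 − 0.16) = 3.7044%.
1 + r = 1.037044 / 1.02820 = 1.008601
After-tax real rate = 1.008601 − 1 → 0.86%.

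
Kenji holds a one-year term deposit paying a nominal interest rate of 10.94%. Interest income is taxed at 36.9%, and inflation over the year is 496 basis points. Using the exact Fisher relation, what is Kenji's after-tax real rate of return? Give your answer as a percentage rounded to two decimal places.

After-tax nominal return = 10.94% × (1 − 0.369) = 6.90314%.
1 + r = 1.0690314 / 1.04960 = 1.018513
After-tax real rate = 1.018513 − 1 → 1.85%.

1.85%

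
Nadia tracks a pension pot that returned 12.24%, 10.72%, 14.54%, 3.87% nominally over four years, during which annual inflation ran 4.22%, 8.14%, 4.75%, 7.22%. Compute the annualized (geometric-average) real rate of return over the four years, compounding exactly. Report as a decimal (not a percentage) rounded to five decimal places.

0.03959

Compound the nominal returns: 1.1224 × 1.1072 × 1.1454 × 1.0387 = 1.47849904.
Compound inflation: 1.0422 × 1.0814 × 1.0475 × 1.0722 = 1.26580635.
Deflate: 1.47849904 / 1.26580635 = 1.16802941.
Annualized real rate = 1.16802941^(1/4) − 1 = 3.9593% → 0.03959.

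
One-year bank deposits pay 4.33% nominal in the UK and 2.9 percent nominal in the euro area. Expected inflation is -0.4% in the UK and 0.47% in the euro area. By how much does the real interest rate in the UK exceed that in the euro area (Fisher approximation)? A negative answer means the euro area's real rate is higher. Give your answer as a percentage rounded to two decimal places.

2.30%

The UK: 4.33% − (-0.4%) = 4.730%
The euro area: 2.9% − 0.47% = 2.430%
Differential = 2.300% → 2.30%.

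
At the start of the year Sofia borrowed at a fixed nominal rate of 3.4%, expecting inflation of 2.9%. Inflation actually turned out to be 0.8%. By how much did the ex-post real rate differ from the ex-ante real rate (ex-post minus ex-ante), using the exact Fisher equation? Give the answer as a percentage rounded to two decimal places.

2.09%

Ex-ante: (1 + 0.0340)/(1 + 0.0290) − 1 = 0.4859%
Ex-post: (1 + 0.0340)/(1 + 0.0080) − 1 = 2.5794%
Difference (ex-post − ex-ante) = 2.0935% → 2.09%.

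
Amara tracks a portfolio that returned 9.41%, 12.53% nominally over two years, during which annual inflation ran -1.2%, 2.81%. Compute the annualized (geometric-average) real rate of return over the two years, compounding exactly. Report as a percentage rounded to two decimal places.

Nominal growth factor = 1.0941 × 1.1253 = 1.23119073
Price-level growth factor = 0.9880 × 1.0281 = 1.01576280
Real growth factor = 1.23119073 / 1.01576280 = 1.21208488
Annualized real rate = 1.21208488^(1/2) − 1 = 10.0947% → 10.09%.

10.09%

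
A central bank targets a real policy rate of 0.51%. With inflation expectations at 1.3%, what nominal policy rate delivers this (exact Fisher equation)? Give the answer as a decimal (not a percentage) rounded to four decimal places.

0.0182

(1 + i) = (1 + r)(1 + π) = 1.00510 × 1.01300 = 1.0181663
i = 1.0181663 − 1, so the required nominal rate is 0.0182.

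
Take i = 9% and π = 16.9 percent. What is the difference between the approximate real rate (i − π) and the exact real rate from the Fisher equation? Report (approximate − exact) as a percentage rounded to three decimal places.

Approximate: r ≈ 9.000% − 16.900% = -7.9000%
Exact: (1 + 0.0900)/(1 + 0.1690) − 1 = -6.7579%
Error = -7.9000% − (-6.7579%) = -1.1421% → -1.142%.

-1.142%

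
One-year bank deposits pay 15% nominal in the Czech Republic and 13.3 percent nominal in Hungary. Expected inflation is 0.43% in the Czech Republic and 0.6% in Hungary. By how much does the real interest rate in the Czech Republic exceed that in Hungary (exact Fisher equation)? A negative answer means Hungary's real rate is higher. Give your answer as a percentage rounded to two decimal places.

The Czech Republic: (1 + 0.1500)/(1 + 0.0043) − 1 = 14.5076%
Hungary: (1 + 0.1330)/(1 + 0.0060) − 1 = 12.6243%
Differential = 14.5076% − 12.6243% = 1.8834% → 1.88%.

1.88%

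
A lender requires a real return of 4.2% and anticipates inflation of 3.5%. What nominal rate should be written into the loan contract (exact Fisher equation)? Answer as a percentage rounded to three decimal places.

(1 + i) = (1 + r)(1 + π) = 1.04200 × 1.03500 = 1.07847
i = 1.07847 − 1, so the required nominal rate is 7.847%.

7.847%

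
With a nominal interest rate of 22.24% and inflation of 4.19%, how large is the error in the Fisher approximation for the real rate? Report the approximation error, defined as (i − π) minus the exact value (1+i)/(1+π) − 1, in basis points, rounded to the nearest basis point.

Approximate: r ≈ 22.240% − 4.190% = 18.0500%
Exact: (1 + 0.2224)/(1 + 0.0419) − 1 = 17.3241%
Error = 18.0500% − 17.3241% = 0.7259% → 73 basis points.

73 basis points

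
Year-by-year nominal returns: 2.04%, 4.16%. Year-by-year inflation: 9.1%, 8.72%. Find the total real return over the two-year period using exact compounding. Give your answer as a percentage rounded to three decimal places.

Nominal growth factor = 1.0204 × 1.0416 = 1.062849
Price-level growth factor = 1.0910 × 1.0872 = 1.186135
Real growth factor = 1.062849 / 1.186135 = 0.896060
Total real return = 0.896060 − 1 → -10.394%.

-10.394%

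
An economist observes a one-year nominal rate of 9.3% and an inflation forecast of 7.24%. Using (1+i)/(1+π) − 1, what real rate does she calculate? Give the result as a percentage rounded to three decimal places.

1 + r = 1.09300 / 1.07240 = 1.019209
r = 1.019209 − 1 = 1.9209%, i.e. 1.921%.

1.921%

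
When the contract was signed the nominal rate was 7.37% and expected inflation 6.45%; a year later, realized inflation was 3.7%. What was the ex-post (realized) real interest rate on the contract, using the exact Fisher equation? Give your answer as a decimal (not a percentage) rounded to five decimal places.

0.03539

Ex-post: (1 + 0.0737)/(1 + 0.0370) − 1 = 3.5391%
So the realized real rate is 0.03539.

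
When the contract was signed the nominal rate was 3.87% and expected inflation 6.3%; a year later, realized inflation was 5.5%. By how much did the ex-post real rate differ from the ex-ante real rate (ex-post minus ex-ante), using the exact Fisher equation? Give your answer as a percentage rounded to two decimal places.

Ex-ante: (1 + 0.0387)/(1 + 0.0630) − 1 = -2.2860%
Ex-post: (1 + 0.0387)/(1 + 0.0550) − 1 = -1.5450%
Difference (ex-post − ex-ante) = 0.7410% → 0.74%.

0.74%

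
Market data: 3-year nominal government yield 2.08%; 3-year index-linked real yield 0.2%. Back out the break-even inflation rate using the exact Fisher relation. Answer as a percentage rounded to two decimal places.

(1 + π) = (1 + i)/(1 + r) = 1.02080 / 1.00200 = 1.018762
Break-even inflation = 1.018762 − 1 → 1.88%.

1.88%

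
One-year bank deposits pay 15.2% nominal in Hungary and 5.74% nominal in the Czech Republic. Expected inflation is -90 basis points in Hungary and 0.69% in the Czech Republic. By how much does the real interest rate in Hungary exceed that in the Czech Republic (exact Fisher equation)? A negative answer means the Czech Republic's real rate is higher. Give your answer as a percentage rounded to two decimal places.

11.23%

Hungary: (1 + 0.1520)/(1 − 0.0090) − 1 = 16.2462%
The Czech Republic: (1 + 0.0574)/(1 + 0.0069) − 1 = 5.0154%
Differential = 16.2462% − 5.0154% = 11.2308% → 11.23%.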